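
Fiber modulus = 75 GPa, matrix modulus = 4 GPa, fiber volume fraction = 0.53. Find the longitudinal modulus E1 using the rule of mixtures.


E1 = Ef*Vf + Em*(1-Vf) = 75*0.53 + 4*0.47 = 41.63 GPa

41.63 GPa


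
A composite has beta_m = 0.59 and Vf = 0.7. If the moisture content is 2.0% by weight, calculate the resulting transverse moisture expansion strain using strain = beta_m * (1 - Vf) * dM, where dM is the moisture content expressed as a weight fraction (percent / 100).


dM = 2.0/100 = 0.02
strain = beta_m * (1-Vf) * dM = 0.59 * 0.3 * 0.02 = 0.00354

0.00354


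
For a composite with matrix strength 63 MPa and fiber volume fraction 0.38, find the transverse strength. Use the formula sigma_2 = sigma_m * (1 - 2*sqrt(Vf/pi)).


factor = 1 - 2*sqrt(0.38/pi) = 0.3044
sigma_2 = 63 * 0.3044 = 19.18 MPa

19.18 MPa


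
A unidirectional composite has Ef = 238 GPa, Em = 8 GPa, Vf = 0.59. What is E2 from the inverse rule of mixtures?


1/E2 = Vf/Ef + (1-Vf)/Em = 0.59/238 + 0.41/8
E2 = 18.61 GPa

18.61 GPa


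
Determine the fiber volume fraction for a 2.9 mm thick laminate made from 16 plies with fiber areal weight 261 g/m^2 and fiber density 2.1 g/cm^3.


Vf = n * FAW / (rho_f * h * 1000) = 16 * 261 / (2.1 * 2.9 * 1000) = 0.6857

0.6857


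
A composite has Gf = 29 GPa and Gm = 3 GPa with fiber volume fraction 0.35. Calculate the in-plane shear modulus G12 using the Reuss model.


1/G12 = Vf/Gf + (1-Vf)/Gm = 0.35/29 + 0.65/3
G12 = 4.37 GPa

4.37 GPa


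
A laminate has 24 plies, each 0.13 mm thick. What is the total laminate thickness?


h = n * t_ply = 24 * 0.13 = 3.12 mm

3.12 mm


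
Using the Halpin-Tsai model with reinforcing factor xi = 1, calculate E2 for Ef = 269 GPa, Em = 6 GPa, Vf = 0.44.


eta = (Ef/Em - 1)/(Ef/Em + xi) = (44.8333 - 1)/(44.8333 + 1) = 0.9564
E2 = Em*(1+xi*eta*Vf)/(1-eta*Vf) = 14.72 GPa

14.72 GPa


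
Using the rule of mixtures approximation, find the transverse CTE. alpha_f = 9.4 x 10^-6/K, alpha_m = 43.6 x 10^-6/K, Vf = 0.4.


alpha_2 = alpha_f*Vf + alpha_m*(1-Vf) = 9.4*0.4 + 43.6*0.6 = 29.9 x 10^-6/K

29.9 x 10^-6/K


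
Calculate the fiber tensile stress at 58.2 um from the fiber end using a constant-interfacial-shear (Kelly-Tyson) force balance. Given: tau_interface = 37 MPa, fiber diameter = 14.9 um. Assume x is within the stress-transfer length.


Force balance: sigma_f * (pi*d^2/4) = tau * (pi*d) * x  ->  sigma_f = 4 * tau * x / d
sigma_f = 4 * 37 * 58.2 / 14.9 = 578.1 MPa

578.1 MPa


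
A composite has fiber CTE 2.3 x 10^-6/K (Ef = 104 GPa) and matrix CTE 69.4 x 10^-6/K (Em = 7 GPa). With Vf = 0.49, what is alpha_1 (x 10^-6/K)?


E1 = Ef*Vf + Em*(1-Vf) = 54.53
alpha_1 = (alpha_f*Ef*Vf + alpha_m*Em*(1-Vf))/E1 = 6.69 x 10^-6/K

6.69 x 10^-6/K


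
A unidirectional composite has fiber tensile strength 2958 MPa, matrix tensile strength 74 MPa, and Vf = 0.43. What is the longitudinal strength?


sigma_1 = sigma_f*Vf + sigma_m*(1-Vf) = 2958*0.43 + 74*0.57 = 1314.1 MPa

1314.1 MPa


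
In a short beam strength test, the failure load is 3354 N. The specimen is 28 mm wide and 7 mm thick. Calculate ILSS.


ILSS = 3F/(4bh) = 3*3354/(4*28*7) = 12.83 MPa

12.83 MPa


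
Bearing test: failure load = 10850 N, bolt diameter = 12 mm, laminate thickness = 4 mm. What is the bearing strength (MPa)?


sigma_br = F/(d*h) = 10850/(12*4) = 226.0 MPa

226.0 MPa


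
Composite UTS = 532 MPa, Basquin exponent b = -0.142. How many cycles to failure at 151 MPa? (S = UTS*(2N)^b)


N = 0.5 * (S/UTS)^(1/b) = 0.5 * (151/532)^(1/-0.142) = 3553.2251 cycles

3553.2251 cycles


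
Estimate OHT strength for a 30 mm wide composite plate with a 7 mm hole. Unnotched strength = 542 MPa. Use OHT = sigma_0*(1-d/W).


OHT = sigma_0*(1-d/W) = 542*(1-7/30) = 415.5 MPa

415.5 MPa


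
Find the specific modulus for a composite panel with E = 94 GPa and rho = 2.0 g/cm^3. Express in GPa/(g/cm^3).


Specific stiffness = E/rho = 94/2.0 = 47.0 GPa/(g/cm^3)

47.0 GPa/(g/cm^3)


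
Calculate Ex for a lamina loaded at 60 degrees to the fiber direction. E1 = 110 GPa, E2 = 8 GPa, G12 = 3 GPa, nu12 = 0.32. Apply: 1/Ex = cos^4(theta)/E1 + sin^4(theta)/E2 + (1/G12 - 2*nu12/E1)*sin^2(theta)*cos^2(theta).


cos^4(60) = 0.0625, sin^4(60) = 0.5625, sin^2(60)*cos^2(60) = 0.1875
1/G12 - 2*nu12/E1 = 1/3 - 2*0.32/110 = 0.327515 GPa^-1
1/Ex = 0.0625/110 + 0.5625/8 + 0.327515*0.1875 = 0.1322898 GPa^-1
Ex = 7.56 GPa

7.56 GPa


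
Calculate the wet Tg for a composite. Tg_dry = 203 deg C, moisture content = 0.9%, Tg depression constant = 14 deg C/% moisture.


Tg_wet = Tg_dry - k*moisture = 203 - 14*0.9 = 190.4 deg C

190.4 deg C


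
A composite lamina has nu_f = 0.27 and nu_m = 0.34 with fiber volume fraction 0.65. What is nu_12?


nu_12 = nu_f*Vf + nu_m*(1-Vf) = 0.27*0.65 + 0.34*0.35 = 0.2945

0.2945


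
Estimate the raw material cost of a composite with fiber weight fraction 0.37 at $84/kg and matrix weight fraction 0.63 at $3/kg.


Cost = cost_f*Wf + cost_m*Wm = 84*0.37 + 3*0.63 = $32.97/kg

$32.97/kg


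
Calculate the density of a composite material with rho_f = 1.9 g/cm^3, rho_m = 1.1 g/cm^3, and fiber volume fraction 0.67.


rho_c = rho_f*Vf + rho_m*(1-Vf) = 1.9*0.67 + 1.1*0.33 = 1.636 g/cm^3

1.636 g/cm^3


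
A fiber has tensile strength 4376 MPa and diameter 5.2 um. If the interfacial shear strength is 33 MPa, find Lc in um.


Lc = sigma_f * d / (2 * tau_i) = 4376 * 5.2 / (2 * 33) = 344.8 um

344.8 um


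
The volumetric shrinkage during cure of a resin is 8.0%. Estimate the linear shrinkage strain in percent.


Linear shrinkage ≈ vol_shrink/3 = 8.0/3 = 2.667%

2.667%


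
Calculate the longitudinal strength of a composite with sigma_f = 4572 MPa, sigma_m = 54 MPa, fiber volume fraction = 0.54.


sigma_1 = sigma_f*Vf + sigma_m*(1-Vf) = 4572*0.54 + 54*0.46 = 2493.7 MPa

2493.7 MPa


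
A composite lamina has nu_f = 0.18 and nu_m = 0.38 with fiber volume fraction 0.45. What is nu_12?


nu_12 = nu_f*Vf + nu_m*(1-Vf) = 0.18*0.45 + 0.38*0.55 = 0.29

0.29


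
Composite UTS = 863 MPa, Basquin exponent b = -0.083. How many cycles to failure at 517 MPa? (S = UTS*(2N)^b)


N = 0.5 * (S/UTS)^(1/b) = 0.5 * (517/863)^(1/-0.083) = 239.8484 cycles

239.8484 cycles


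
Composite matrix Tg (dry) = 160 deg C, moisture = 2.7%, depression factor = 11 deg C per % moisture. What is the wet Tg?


Tg_wet = Tg_dry - k*moisture = 160 - 11*2.7 = 130.3 deg C

130.3 deg C


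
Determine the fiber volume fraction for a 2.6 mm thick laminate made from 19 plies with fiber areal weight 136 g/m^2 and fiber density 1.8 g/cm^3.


Vf = n * FAW / (rho_f * h * 1000) = 19 * 136 / (1.8 * 2.6 * 1000) = 0.5521

0.5521


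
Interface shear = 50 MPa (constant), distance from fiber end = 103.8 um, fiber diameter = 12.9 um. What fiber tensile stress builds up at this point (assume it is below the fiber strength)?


Force balance: sigma_f * (pi*d^2/4) = tau * (pi*d) * x  ->  sigma_f = 4 * tau * x / d
sigma_f = 4 * 50 * 103.8 / 12.9 = 1609.3 MPa

1609.3 MPa


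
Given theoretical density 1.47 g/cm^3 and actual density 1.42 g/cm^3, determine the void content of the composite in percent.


Void% = (rho_theo - rho_actual)/rho_theo * 100 = (1.47 - 1.42)/1.47 * 100 = 3.4%

3.4%


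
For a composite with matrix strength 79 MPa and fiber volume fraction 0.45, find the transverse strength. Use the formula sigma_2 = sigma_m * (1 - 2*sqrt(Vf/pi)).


factor = 1 - 2*sqrt(0.45/pi) = 0.2431
sigma_2 = 79 * 0.2431 = 19.2 MPa

19.2 MPa


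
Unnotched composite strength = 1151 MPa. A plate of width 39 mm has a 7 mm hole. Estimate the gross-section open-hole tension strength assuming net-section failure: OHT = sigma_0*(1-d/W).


OHT = sigma_0*(1-d/W) = 1151*(1-7/39) = 944.4 MPa

944.4 MPa


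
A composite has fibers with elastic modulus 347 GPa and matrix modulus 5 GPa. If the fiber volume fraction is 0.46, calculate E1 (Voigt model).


E1 = Ef*Vf + Em*(1-Vf) = 347*0.46 + 5*0.54 = 162.32 GPa

162.32 GPa


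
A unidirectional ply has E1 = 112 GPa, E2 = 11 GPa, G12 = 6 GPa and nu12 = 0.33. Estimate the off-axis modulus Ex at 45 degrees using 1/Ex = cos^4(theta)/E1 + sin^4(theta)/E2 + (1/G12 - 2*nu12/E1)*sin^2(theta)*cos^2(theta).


cos^4(45) = 0.25, sin^4(45) = 0.25, sin^2(45)*cos^2(45) = 0.25
1/G12 - 2*nu12/E1 = 1/6 - 2*0.33/112 = 0.160774 GPa^-1
1/Ex = 0.25/112 + 0.25/11 + 0.160774*0.25 = 0.0651529 GPa^-1
Ex = 15.35 GPa

15.35 GPa


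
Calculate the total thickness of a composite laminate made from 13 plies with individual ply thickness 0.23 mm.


h = n * t_ply = 13 * 0.23 = 2.99 mm

2.99 mm


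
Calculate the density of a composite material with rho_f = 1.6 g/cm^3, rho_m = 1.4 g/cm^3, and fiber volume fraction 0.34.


rho_c = rho_f*Vf + rho_m*(1-Vf) = 1.6*0.34 + 1.4*0.66 = 1.468 g/cm^3

1.468 g/cm^3


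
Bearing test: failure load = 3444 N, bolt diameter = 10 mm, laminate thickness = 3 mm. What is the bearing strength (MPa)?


sigma_br = F/(d*h) = 3444/(10*3) = 114.8 MPa

114.8 MPa


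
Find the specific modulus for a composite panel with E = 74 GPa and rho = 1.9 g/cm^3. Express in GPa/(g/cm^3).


Specific stiffness = E/rho = 74/1.9 = 38.9 GPa/(g/cm^3)

38.9 GPa/(g/cm^3)


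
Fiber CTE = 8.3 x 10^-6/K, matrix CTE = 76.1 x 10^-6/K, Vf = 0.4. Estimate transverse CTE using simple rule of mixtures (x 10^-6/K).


alpha_2 = alpha_f*Vf + alpha_m*(1-Vf) = 8.3*0.4 + 76.1*0.6 = 49.0 x 10^-6/K

49.0 x 10^-6/K


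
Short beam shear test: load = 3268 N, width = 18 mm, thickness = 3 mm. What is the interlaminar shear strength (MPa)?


ILSS = 3F/(4bh) = 3*3268/(4*18*3) = 45.39 MPa

45.39 MPa


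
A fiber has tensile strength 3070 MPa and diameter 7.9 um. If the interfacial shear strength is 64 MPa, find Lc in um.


Lc = sigma_f * d / (2 * tau_i) = 3070 * 7.9 / (2 * 64) = 189.5 um

189.5 um


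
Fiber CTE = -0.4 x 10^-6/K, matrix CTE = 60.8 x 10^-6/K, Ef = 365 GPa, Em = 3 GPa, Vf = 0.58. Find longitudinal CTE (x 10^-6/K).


E1 = Ef*Vf + Em*(1-Vf) = 212.96
alpha_1 = (alpha_f*Ef*Vf + alpha_m*Em*(1-Vf))/E1 = -0.04 x 10^-6/K

-0.04 x 10^-6/K


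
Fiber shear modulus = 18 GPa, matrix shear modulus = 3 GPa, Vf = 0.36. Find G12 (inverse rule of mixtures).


1/G12 = Vf/Gf + (1-Vf)/Gm = 0.36/18 + 0.64/3
G12 = 4.29 GPa

4.29 GPa


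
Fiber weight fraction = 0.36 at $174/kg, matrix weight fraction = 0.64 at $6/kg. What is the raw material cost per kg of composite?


Cost = cost_f*Wf + cost_m*Wm = 174*0.36 + 6*0.64 = $66.48/kg

$66.48/kg


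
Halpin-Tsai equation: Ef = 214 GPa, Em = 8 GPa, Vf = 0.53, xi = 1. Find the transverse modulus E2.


eta = (Ef/Em - 1)/(Ef/Em + xi) = (26.75 - 1)/(26.75 + 1) = 0.9279
E2 = Em*(1+xi*eta*Vf)/(1-eta*Vf) = 23.48 GPa

23.48 GPa


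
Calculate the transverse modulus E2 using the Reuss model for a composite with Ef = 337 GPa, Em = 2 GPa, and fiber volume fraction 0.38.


1/E2 = Vf/Ef + (1-Vf)/Em = 0.38/337 + 0.62/2
E2 = 3.21 GPa

3.21 GPa


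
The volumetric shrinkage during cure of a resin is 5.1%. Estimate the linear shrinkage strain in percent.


Linear shrinkage ≈ vol_shrink/3 = 5.1/3 = 1.7%

1.7%


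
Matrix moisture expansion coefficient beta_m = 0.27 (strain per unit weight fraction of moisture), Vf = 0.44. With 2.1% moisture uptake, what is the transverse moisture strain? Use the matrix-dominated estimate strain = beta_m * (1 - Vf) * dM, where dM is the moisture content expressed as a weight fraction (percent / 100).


dM = 2.1/100 = 0.021
strain = beta_m * (1-Vf) * dM = 0.27 * 0.56 * 0.021 = 0.0031752

0.0031752


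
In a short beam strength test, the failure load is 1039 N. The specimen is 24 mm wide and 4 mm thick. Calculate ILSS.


ILSS = 3F/(4bh) = 3*1039/(4*24*4) = 8.12 MPa

8.12 MPa


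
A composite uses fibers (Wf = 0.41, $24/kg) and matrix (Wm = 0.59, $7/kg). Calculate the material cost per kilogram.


Cost = cost_f*Wf + cost_m*Wm = 24*0.41 + 7*0.59 = $13.97/kg

$13.97/kg


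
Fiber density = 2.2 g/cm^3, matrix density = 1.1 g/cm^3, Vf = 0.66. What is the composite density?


rho_c = rho_f*Vf + rho_m*(1-Vf) = 2.2*0.66 + 1.1*0.34 = 1.826 g/cm^3

1.826 g/cm^3


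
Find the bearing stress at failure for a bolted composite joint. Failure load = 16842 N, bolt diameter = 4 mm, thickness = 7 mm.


sigma_br = F/(d*h) = 16842/(4*7) = 601.5 MPa

601.5 MPa


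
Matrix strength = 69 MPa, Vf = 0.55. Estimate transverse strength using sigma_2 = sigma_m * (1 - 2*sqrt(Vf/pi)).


factor = 1 - 2*sqrt(0.55/pi) = 0.1632
sigma_2 = 69 * 0.1632 = 11.26 MPa

11.26 MPa


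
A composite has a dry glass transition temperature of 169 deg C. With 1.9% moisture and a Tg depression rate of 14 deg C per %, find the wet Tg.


Tg_wet = Tg_dry - k*moisture = 169 - 14*1.9 = 142.4 deg C

142.4 deg C


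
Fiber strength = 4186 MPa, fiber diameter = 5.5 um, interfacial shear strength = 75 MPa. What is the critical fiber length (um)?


Lc = sigma_f * d / (2 * tau_i) = 4186 * 5.5 / (2 * 75) = 153.5 um

153.5 um


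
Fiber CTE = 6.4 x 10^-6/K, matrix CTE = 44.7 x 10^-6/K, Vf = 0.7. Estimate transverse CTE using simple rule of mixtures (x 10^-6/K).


alpha_2 = alpha_f*Vf + alpha_m*(1-Vf) = 6.4*0.7 + 44.7*0.3 = 17.9 x 10^-6/K

17.9 x 10^-6/K


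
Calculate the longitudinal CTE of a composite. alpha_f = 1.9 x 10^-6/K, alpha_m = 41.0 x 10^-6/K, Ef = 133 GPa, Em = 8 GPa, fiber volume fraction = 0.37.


E1 = Ef*Vf + Em*(1-Vf) = 54.25
alpha_1 = (alpha_f*Ef*Vf + alpha_m*Em*(1-Vf))/E1 = 5.53 x 10^-6/K

5.53 x 10^-6/K


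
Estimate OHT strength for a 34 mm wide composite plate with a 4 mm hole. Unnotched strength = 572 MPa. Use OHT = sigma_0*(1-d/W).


OHT = sigma_0*(1-d/W) = 572*(1-4/34) = 504.7 MPa

504.7 MPa


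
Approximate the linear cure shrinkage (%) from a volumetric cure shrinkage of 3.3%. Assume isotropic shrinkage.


Linear shrinkage ≈ vol_shrink/3 = 3.3/3 = 1.1%

1.1%


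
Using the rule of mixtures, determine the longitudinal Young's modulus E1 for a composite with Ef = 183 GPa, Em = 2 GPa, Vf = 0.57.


E1 = Ef*Vf + Em*(1-Vf) = 183*0.57 + 2*0.43 = 105.17 GPa

105.17 GPa


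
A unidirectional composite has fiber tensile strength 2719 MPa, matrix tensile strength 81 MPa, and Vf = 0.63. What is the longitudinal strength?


sigma_1 = sigma_f*Vf + sigma_m*(1-Vf) = 2719*0.63 + 81*0.37 = 1742.9 MPa

1742.9 MPa


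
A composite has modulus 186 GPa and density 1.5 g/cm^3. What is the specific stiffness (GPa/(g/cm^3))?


Specific stiffness = E/rho = 186/1.5 = 124.0 GPa/(g/cm^3)

124.0 GPa/(g/cm^3)


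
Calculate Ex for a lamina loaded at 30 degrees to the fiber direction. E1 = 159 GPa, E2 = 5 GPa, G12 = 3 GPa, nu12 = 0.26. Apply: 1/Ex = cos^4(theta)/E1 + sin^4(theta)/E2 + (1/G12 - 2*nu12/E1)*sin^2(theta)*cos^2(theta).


cos^4(30) = 0.5625, sin^4(30) = 0.0625, sin^2(30)*cos^2(30) = 0.1875
1/G12 - 2*nu12/E1 = 1/3 - 2*0.26/159 = 0.330063 GPa^-1
1/Ex = 0.5625/159 + 0.0625/5 + 0.330063*0.1875 = 0.0779245 GPa^-1
Ex = 12.83 GPa

12.83 GPa


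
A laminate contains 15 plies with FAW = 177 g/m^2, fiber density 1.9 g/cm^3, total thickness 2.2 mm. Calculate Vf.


Vf = n * FAW / (rho_f * h * 1000) = 15 * 177 / (1.9 * 2.2 * 1000) = 0.6352

0.6352


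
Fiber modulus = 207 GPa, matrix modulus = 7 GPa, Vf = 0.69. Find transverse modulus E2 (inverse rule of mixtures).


1/E2 = Vf/Ef + (1-Vf)/Em = 0.69/207 + 0.31/7
E2 = 21.0 GPa

21.0 GPa


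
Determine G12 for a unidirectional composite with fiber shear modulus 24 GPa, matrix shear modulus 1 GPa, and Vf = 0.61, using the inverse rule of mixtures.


1/G12 = Vf/Gf + (1-Vf)/Gm = 0.61/24 + 0.39/1
G12 = 2.41 GPa

2.41 GPa


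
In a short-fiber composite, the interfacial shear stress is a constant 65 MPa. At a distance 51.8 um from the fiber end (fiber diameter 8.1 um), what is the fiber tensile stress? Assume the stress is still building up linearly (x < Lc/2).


Force balance: sigma_f * (pi*d^2/4) = tau * (pi*d) * x  ->  sigma_f = 4 * tau * x / d
sigma_f = 4 * 65 * 51.8 / 8.1 = 1662.7 MPa

1662.7 MPa


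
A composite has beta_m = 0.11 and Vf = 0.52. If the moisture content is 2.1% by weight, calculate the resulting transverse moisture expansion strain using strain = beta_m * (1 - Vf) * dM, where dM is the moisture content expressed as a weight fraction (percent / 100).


dM = 2.1/100 = 0.021
strain = beta_m * (1-Vf) * dM = 0.11 * 0.48 * 0.021 = 0.0011088

0.0011088


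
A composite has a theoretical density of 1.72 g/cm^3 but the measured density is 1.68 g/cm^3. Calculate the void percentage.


Void% = (rho_theo - rho_actual)/rho_theo * 100 = (1.72 - 1.68)/1.72 * 100 = 2.33%

2.33%


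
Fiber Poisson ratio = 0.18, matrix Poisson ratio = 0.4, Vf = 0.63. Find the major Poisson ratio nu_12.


nu_12 = nu_f*Vf + nu_m*(1-Vf) = 0.18*0.63 + 0.4*0.37 = 0.2614

0.2614


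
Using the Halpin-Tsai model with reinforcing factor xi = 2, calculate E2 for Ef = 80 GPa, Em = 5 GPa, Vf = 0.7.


eta = (Ef/Em - 1)/(Ef/Em + xi) = (16.0 - 1)/(16.0 + 2) = 0.8333
E2 = Em*(1+xi*eta*Vf)/(1-eta*Vf) = 26.0 GPa

26.0 GPa


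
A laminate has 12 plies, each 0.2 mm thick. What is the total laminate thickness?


h = n * t_ply = 12 * 0.2 = 2.4 mm

2.4 mm


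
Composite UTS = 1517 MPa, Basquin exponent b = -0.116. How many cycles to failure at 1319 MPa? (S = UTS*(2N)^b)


N = 0.5 * (S/UTS)^(1/b) = 0.5 * (1319/1517)^(1/-0.116) = 1.6695 cycles

1.6695 cycles


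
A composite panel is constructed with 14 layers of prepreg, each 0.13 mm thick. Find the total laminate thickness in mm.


h = n * t_ply = 14 * 0.13 = 1.82 mm

1.82 mm


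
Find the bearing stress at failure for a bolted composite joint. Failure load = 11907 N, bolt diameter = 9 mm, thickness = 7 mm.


sigma_br = F/(d*h) = 11907/(9*7) = 189.0 MPa

189.0 MPa


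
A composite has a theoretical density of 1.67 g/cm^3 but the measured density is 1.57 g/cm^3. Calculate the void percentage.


Void% = (rho_theo - rho_actual)/rho_theo * 100 = (1.67 - 1.57)/1.67 * 100 = 5.99%

5.99%


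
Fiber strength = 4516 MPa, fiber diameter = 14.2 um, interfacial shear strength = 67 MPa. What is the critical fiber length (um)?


Lc = sigma_f * d / (2 * tau_i) = 4516 * 14.2 / (2 * 67) = 478.6 um

478.6 um


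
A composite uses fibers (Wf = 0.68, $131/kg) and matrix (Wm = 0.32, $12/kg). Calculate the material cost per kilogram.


Cost = cost_f*Wf + cost_m*Wm = 131*0.68 + 12*0.32 = $92.92/kg

$92.92/kg


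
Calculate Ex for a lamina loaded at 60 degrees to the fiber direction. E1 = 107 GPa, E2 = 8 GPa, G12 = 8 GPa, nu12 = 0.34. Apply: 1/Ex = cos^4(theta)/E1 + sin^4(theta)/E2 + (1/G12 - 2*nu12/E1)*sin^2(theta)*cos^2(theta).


cos^4(60) = 0.0625, sin^4(60) = 0.5625, sin^2(60)*cos^2(60) = 0.1875
1/G12 - 2*nu12/E1 = 1/8 - 2*0.34/107 = 0.118645 GPa^-1
1/Ex = 0.0625/107 + 0.5625/8 + 0.118645*0.1875 = 0.0931425 GPa^-1
Ex = 10.74 GPa

10.74 GPa


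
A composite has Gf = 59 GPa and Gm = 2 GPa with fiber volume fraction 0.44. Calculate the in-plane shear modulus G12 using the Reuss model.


1/G12 = Vf/Gf + (1-Vf)/Gm = 0.44/59 + 0.56/2
G12 = 3.48 GPa

3.48 GPa


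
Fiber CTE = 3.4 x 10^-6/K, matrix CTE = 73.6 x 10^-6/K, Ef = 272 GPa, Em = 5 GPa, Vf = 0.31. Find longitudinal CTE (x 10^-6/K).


E1 = Ef*Vf + Em*(1-Vf) = 87.77
alpha_1 = (alpha_f*Ef*Vf + alpha_m*Em*(1-Vf))/E1 = 6.16 x 10^-6/K

6.16 x 10^-6/K


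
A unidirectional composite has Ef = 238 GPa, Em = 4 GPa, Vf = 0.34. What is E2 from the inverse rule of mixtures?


1/E2 = Vf/Ef + (1-Vf)/Em = 0.34/238 + 0.66/4
E2 = 6.01 GPa

6.01 GPa


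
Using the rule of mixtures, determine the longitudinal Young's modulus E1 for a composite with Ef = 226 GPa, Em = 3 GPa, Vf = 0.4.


E1 = Ef*Vf + Em*(1-Vf) = 226*0.4 + 3*0.6 = 92.2 GPa

92.2 GPa


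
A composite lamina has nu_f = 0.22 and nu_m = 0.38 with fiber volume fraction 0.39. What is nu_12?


nu_12 = nu_f*Vf + nu_m*(1-Vf) = 0.22*0.39 + 0.38*0.61 = 0.3176

0.3176


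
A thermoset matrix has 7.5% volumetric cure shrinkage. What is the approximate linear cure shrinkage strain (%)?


Linear shrinkage ≈ vol_shrink/3 = 7.5/3 = 2.5%

2.5%


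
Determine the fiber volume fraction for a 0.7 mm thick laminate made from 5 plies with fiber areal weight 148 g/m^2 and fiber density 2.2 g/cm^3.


Vf = n * FAW / (rho_f * h * 1000) = 5 * 148 / (2.2 * 0.7 * 1000) = 0.4805

0.4805


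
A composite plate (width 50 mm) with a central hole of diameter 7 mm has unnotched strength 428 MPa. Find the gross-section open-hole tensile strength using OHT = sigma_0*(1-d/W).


OHT = sigma_0*(1-d/W) = 428*(1-7/50) = 368.1 MPa

368.1 MPa


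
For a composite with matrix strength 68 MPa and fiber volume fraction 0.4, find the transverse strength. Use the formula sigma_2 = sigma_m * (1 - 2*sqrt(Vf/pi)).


factor = 1 - 2*sqrt(0.4/pi) = 0.2864
sigma_2 = 68 * 0.2864 = 19.47 MPa

19.47 MPa


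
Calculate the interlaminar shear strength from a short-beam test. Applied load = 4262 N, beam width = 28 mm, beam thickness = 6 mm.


ILSS = 3F/(4bh) = 3*4262/(4*28*6) = 19.03 MPa

19.03 MPa


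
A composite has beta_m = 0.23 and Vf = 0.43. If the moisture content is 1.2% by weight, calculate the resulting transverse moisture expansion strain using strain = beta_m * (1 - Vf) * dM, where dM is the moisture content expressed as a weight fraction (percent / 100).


dM = 1.2/100 = 0.012
strain = beta_m * (1-Vf) * dM = 0.23 * 0.57 * 0.012 = 0.0015732

0.0015732


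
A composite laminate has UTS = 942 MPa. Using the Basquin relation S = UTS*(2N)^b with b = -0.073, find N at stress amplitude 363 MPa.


N = 0.5 * (S/UTS)^(1/b) = 0.5 * (363/942)^(1/-0.073) = 235602.1714 cycles

235602.1714 cycles


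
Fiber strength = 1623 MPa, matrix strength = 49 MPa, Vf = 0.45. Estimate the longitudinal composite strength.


sigma_1 = sigma_f*Vf + sigma_m*(1-Vf) = 1623*0.45 + 49*0.55 = 757.3 MPa

757.3 MPa


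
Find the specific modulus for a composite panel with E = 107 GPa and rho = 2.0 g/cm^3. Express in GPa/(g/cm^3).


Specific stiffness = E/rho = 107/2.0 = 53.5 GPa/(g/cm^3)

53.5 GPa/(g/cm^3)


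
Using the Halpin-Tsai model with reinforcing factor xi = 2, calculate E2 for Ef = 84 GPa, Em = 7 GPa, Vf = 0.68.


eta = (Ef/Em - 1)/(Ef/Em + xi) = (12.0 - 1)/(12.0 + 2) = 0.7857
E2 = Em*(1+xi*eta*Vf)/(1-eta*Vf) = 31.09 GPa

31.09 GPa


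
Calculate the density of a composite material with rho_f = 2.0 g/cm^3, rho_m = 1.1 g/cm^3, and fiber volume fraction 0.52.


rho_c = rho_f*Vf + rho_m*(1-Vf) = 2.0*0.52 + 1.1*0.48 = 1.568 g/cm^3

1.568 g/cm^3


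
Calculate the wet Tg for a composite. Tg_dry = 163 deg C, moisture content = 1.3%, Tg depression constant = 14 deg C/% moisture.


Tg_wet = Tg_dry - k*moisture = 163 - 14*1.3 = 144.8 deg C

144.8 deg C


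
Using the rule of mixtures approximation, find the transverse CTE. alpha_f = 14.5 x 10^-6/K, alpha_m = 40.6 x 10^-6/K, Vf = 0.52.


alpha_2 = alpha_f*Vf + alpha_m*(1-Vf) = 14.5*0.52 + 40.6*0.48 = 27.0 x 10^-6/K

27.0 x 10^-6/K


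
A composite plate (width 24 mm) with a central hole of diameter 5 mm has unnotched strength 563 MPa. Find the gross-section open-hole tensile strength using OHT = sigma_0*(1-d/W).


OHT = sigma_0*(1-d/W) = 563*(1-5/24) = 445.7 MPa

445.7 MPa


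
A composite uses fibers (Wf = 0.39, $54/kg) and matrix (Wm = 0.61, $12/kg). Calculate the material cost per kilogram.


Cost = cost_f*Wf + cost_m*Wm = 54*0.39 + 12*0.61 = $28.38/kg

$28.38/kg


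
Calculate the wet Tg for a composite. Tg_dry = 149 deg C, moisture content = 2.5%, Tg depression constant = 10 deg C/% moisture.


Tg_wet = Tg_dry - k*moisture = 149 - 10*2.5 = 124.0 deg C

124.0 deg C


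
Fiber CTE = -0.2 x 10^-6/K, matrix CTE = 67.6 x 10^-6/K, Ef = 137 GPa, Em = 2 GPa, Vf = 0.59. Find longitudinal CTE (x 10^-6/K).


E1 = Ef*Vf + Em*(1-Vf) = 81.65
alpha_1 = (alpha_f*Ef*Vf + alpha_m*Em*(1-Vf))/E1 = 0.48 x 10^-6/K

0.48 x 10^-6/K


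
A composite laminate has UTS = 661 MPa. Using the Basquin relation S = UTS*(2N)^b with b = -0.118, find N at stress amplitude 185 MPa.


N = 0.5 * (S/UTS)^(1/b) = 0.5 * (185/661)^(1/-0.118) = 24303.1541 cycles

24303.1541 cycles


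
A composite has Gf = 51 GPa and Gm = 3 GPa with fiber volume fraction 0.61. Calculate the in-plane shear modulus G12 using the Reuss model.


1/G12 = Vf/Gf + (1-Vf)/Gm = 0.61/51 + 0.39/3
G12 = 7.04 GPa

7.04 GPa


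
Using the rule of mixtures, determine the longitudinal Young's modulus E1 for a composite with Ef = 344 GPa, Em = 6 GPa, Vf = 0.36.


E1 = Ef*Vf + Em*(1-Vf) = 344*0.36 + 6*0.64 = 127.68 GPa

127.68 GPa


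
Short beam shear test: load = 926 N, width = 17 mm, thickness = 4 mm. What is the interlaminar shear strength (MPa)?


ILSS = 3F/(4bh) = 3*926/(4*17*4) = 10.21 MPa

10.21 MPa


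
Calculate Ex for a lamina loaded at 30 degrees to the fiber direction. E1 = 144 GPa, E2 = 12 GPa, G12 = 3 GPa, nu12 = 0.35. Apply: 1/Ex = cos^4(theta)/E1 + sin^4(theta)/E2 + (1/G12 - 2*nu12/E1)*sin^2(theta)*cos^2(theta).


cos^4(30) = 0.5625, sin^4(30) = 0.0625, sin^2(30)*cos^2(30) = 0.1875
1/G12 - 2*nu12/E1 = 1/3 - 2*0.35/144 = 0.328472 GPa^-1
1/Ex = 0.5625/144 + 0.0625/12 + 0.328472*0.1875 = 0.0707031 GPa^-1
Ex = 14.14 GPa

14.14 GPa


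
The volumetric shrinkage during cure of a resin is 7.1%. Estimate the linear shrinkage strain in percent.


Linear shrinkage ≈ vol_shrink/3 = 7.1/3 = 2.367%

2.367%


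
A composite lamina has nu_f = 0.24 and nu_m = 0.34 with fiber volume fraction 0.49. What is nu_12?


nu_12 = nu_f*Vf + nu_m*(1-Vf) = 0.24*0.49 + 0.34*0.51 = 0.291

0.291


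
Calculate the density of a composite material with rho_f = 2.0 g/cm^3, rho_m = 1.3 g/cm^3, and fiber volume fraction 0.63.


rho_c = rho_f*Vf + rho_m*(1-Vf) = 2.0*0.63 + 1.3*0.37 = 1.741 g/cm^3

1.741 g/cm^3


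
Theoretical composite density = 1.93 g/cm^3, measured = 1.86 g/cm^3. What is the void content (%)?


Void% = (rho_theo - rho_actual)/rho_theo * 100 = (1.93 - 1.86)/1.93 * 100 = 3.63%

3.63%


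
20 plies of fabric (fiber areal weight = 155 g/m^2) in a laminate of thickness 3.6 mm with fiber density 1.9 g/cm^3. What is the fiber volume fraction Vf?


Vf = n * FAW / (rho_f * h * 1000) = 20 * 155 / (1.9 * 3.6 * 1000) = 0.4532

0.4532


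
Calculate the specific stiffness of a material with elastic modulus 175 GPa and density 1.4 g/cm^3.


Specific stiffness = E/rho = 175/1.4 = 125.0 GPa/(g/cm^3)

125.0 GPa/(g/cm^3)


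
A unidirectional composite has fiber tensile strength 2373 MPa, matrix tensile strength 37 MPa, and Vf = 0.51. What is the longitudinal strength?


sigma_1 = sigma_f*Vf + sigma_m*(1-Vf) = 2373*0.51 + 37*0.49 = 1228.4 MPa

1228.4 MPa


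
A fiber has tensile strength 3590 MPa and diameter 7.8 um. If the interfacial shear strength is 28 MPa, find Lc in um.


Lc = sigma_f * d / (2 * tau_i) = 3590 * 7.8 / (2 * 28) = 500.0 um

500.0 um


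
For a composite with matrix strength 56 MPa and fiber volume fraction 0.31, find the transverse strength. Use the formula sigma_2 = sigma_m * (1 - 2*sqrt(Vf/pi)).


factor = 1 - 2*sqrt(0.31/pi) = 0.3717
sigma_2 = 56 * 0.3717 = 20.82 MPa

20.82 MPa


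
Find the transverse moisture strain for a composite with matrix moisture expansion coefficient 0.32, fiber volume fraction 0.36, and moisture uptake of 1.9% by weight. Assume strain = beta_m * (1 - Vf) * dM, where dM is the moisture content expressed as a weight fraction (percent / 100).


dM = 1.9/100 = 0.019
strain = beta_m * (1-Vf) * dM = 0.32 * 0.64 * 0.019 = 0.0038912

0.0038912


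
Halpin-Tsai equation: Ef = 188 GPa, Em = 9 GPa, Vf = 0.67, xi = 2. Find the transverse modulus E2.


eta = (Ef/Em - 1)/(Ef/Em + xi) = (20.8889 - 1)/(20.8889 + 2) = 0.8689
E2 = Em*(1+xi*eta*Vf)/(1-eta*Vf) = 46.62 GPa

46.62 GPa


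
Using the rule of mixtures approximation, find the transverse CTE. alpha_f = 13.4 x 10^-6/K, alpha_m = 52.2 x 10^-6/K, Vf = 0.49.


alpha_2 = alpha_f*Vf + alpha_m*(1-Vf) = 13.4*0.49 + 52.2*0.51 = 33.2 x 10^-6/K

33.2 x 10^-6/K


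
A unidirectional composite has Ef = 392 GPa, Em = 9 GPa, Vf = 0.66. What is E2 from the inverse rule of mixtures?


1/E2 = Vf/Ef + (1-Vf)/Em = 0.66/392 + 0.34/9
E2 = 25.34 GPa

25.34 GPa


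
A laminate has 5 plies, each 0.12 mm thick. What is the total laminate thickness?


h = n * t_ply = 5 * 0.12 = 0.6 mm

0.6 mm


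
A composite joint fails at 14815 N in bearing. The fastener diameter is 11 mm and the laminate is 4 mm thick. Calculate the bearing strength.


sigma_br = F/(d*h) = 14815/(11*4) = 336.7 MPa

336.7 MPa


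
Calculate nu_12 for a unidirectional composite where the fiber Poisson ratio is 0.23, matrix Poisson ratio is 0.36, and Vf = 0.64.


nu_12 = nu_f*Vf + nu_m*(1-Vf) = 0.23*0.64 + 0.36*0.36 = 0.2768

0.2768


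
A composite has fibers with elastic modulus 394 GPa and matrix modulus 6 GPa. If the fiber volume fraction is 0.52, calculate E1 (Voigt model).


E1 = Ef*Vf + Em*(1-Vf) = 394*0.52 + 6*0.48 = 207.76 GPa

207.76 GPa


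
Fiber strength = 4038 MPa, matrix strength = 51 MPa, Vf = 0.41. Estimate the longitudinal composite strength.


sigma_1 = sigma_f*Vf + sigma_m*(1-Vf) = 4038*0.41 + 51*0.59 = 1685.7 MPa

1685.7 MPa


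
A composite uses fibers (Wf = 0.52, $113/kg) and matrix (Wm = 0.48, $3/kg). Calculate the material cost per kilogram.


Cost = cost_f*Wf + cost_m*Wm = 113*0.52 + 3*0.48 = $60.2/kg

$60.2/kg


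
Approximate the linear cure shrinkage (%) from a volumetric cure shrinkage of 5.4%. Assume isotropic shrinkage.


Linear shrinkage ≈ vol_shrink/3 = 5.4/3 = 1.8%

1.8%


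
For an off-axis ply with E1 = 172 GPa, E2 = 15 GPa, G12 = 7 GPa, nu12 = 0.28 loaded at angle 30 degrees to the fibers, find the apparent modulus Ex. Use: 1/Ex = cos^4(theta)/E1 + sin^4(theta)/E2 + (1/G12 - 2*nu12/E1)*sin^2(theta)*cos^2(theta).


cos^4(30) = 0.5625, sin^4(30) = 0.0625, sin^2(30)*cos^2(30) = 0.1875
1/G12 - 2*nu12/E1 = 1/7 - 2*0.28/172 = 0.139601 GPa^-1
1/Ex = 0.5625/172 + 0.0625/15 + 0.139601*0.1875 = 0.0336123 GPa^-1
Ex = 29.75 GPa

29.75 GPa


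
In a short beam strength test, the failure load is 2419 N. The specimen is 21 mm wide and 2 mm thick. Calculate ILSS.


ILSS = 3F/(4bh) = 3*2419/(4*21*2) = 43.2 MPa

43.2 MPa


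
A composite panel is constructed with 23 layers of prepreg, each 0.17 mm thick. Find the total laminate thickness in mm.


h = n * t_ply = 23 * 0.17 = 3.91 mm

3.91 mm


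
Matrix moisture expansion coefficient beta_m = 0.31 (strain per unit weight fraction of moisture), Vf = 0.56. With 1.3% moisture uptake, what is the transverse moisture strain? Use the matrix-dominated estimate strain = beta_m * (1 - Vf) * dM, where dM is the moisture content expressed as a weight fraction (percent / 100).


dM = 1.3/100 = 0.013
strain = beta_m * (1-Vf) * dM = 0.31 * 0.44 * 0.013 = 0.0017732

0.0017732


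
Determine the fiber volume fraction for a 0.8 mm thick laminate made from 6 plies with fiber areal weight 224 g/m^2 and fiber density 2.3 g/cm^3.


Vf = n * FAW / (rho_f * h * 1000) = 6 * 224 / (2.3 * 0.8 * 1000) = 0.7304

0.7304


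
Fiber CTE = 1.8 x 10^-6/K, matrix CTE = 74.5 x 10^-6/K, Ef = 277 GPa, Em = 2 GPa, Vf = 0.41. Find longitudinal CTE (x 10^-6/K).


E1 = Ef*Vf + Em*(1-Vf) = 114.75
alpha_1 = (alpha_f*Ef*Vf + alpha_m*Em*(1-Vf))/E1 = 2.55 x 10^-6/K

2.55 x 10^-6/K


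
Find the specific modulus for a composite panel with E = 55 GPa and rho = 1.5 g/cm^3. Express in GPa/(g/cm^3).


Specific stiffness = E/rho = 55/1.5 = 36.7 GPa/(g/cm^3)

36.7 GPa/(g/cm^3)


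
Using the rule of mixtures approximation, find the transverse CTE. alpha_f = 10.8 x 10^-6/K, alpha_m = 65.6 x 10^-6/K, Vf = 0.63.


alpha_2 = alpha_f*Vf + alpha_m*(1-Vf) = 10.8*0.63 + 65.6*0.37 = 31.1 x 10^-6/K

31.1 x 10^-6/K


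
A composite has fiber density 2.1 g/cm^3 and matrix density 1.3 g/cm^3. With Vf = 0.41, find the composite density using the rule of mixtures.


rho_c = rho_f*Vf + rho_m*(1-Vf) = 2.1*0.41 + 1.3*0.59 = 1.628 g/cm^3

1.628 g/cm^3


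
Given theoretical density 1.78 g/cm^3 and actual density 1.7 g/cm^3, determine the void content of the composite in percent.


Void% = (rho_theo - rho_actual)/rho_theo * 100 = (1.78 - 1.7)/1.78 * 100 = 4.49%

4.49%


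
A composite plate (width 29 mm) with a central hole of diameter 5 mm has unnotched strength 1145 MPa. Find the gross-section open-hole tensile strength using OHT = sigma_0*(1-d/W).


OHT = sigma_0*(1-d/W) = 1145*(1-5/29) = 947.6 MPa

947.6 MPa


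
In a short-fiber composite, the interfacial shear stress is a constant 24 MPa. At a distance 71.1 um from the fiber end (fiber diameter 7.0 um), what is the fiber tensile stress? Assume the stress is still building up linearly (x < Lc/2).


Force balance: sigma_f * (pi*d^2/4) = tau * (pi*d) * x  ->  sigma_f = 4 * tau * x / d
sigma_f = 4 * 24 * 71.1 / 7.0 = 975.1 MPa

975.1 MPa


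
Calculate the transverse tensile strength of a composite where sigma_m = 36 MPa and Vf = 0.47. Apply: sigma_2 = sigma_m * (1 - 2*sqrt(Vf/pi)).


factor = 1 - 2*sqrt(0.47/pi) = 0.2264
sigma_2 = 36 * 0.2264 = 8.15 MPa

8.15 MPa


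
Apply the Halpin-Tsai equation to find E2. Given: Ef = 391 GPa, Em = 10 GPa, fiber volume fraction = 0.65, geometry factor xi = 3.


eta = (Ef/Em - 1)/(Ef/Em + xi) = (39.1 - 1)/(39.1 + 3) = 0.905
E2 = Em*(1+xi*eta*Vf)/(1-eta*Vf) = 67.14 GPa

67.14 GPa


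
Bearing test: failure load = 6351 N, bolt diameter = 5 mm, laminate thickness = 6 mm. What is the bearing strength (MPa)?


sigma_br = F/(d*h) = 6351/(5*6) = 211.7 MPa

211.7 MPa


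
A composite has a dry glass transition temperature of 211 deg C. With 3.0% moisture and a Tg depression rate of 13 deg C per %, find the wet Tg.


Tg_wet = Tg_dry - k*moisture = 211 - 13*3.0 = 172.0 deg C

172.0 deg C


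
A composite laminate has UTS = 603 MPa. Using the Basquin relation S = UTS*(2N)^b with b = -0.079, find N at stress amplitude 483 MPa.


N = 0.5 * (S/UTS)^(1/b) = 0.5 * (483/603)^(1/-0.079) = 8.2956 cycles

8.2956 cycles


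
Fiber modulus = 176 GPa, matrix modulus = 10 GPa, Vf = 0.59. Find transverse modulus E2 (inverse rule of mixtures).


1/E2 = Vf/Ef + (1-Vf)/Em = 0.59/176 + 0.41/10
E2 = 22.55 GPa

22.55 GPa


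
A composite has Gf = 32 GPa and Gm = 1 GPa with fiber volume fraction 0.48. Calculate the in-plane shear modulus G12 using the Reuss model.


1/G12 = Vf/Gf + (1-Vf)/Gm = 0.48/32 + 0.52/1
G12 = 1.87 GPa

1.87 GPa


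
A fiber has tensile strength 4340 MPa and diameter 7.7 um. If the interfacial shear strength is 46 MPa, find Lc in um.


Lc = sigma_f * d / (2 * tau_i) = 4340 * 7.7 / (2 * 46) = 363.2 um

363.2 um


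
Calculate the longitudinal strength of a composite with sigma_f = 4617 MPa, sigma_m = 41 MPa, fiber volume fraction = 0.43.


sigma_1 = sigma_f*Vf + sigma_m*(1-Vf) = 4617*0.43 + 41*0.57 = 2008.7 MPa

2008.7 MPa


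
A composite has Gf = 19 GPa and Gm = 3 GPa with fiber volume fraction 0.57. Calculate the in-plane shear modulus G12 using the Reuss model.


1/G12 = Vf/Gf + (1-Vf)/Gm = 0.57/19 + 0.43/3
G12 = 5.77 GPa

5.77 GPa


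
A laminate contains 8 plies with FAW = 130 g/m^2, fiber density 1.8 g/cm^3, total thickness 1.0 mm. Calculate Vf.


Vf = n * FAW / (rho_f * h * 1000) = 8 * 130 / (1.8 * 1.0 * 1000) = 0.5778

0.5778


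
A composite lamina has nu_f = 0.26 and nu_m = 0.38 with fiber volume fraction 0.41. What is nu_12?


nu_12 = nu_f*Vf + nu_m*(1-Vf) = 0.26*0.41 + 0.38*0.59 = 0.3308

0.3308


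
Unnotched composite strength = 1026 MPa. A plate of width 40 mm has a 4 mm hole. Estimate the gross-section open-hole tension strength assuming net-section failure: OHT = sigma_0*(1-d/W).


OHT = sigma_0*(1-d/W) = 1026*(1-4/40) = 923.4 MPa

923.4 MPa


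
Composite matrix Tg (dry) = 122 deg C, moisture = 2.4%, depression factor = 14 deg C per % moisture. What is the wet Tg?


Tg_wet = Tg_dry - k*moisture = 122 - 14*2.4 = 88.4 deg C

88.4 deg C


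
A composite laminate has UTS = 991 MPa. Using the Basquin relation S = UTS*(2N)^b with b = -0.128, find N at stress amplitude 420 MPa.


N = 0.5 * (S/UTS)^(1/b) = 0.5 * (420/991)^(1/-0.128) = 408.9407 cycles

408.9407 cycles


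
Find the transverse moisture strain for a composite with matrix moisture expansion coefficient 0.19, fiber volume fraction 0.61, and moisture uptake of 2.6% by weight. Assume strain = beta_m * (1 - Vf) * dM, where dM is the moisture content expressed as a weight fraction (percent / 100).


dM = 2.6/100 = 0.026
strain = beta_m * (1-Vf) * dM = 0.19 * 0.39 * 0.026 = 0.0019266

0.0019266


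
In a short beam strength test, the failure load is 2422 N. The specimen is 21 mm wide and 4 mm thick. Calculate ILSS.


ILSS = 3F/(4bh) = 3*2422/(4*21*4) = 21.63 MPa

21.63 MPa


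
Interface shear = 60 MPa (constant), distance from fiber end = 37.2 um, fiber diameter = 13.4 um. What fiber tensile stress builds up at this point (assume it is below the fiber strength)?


Force balance: sigma_f * (pi*d^2/4) = tau * (pi*d) * x  ->  sigma_f = 4 * tau * x / d
sigma_f = 4 * 60 * 37.2 / 13.4 = 666.3 MPa

666.3 MPa


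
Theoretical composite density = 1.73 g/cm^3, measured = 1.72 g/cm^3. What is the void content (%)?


Void% = (rho_theo - rho_actual)/rho_theo * 100 = (1.73 - 1.72)/1.73 * 100 = 0.58%

0.58%


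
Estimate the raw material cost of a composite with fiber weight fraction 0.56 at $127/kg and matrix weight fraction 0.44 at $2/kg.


Cost = cost_f*Wf + cost_m*Wm = 127*0.56 + 2*0.44 = $72.0/kg

$72.0/kg


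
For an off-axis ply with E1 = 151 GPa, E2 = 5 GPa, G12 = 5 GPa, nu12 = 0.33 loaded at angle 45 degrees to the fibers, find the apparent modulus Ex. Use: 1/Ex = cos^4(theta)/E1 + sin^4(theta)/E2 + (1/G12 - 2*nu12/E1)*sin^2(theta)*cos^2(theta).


cos^4(45) = 0.25, sin^4(45) = 0.25, sin^2(45)*cos^2(45) = 0.25
1/G12 - 2*nu12/E1 = 1/5 - 2*0.33/151 = 0.195629 GPa^-1
1/Ex = 0.25/151 + 0.25/5 + 0.195629*0.25 = 0.1005629 GPa^-1
Ex = 9.94 GPa

9.94 GPa


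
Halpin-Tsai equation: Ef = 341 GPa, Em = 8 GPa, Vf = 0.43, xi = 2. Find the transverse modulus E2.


eta = (Ef/Em - 1)/(Ef/Em + xi) = (42.625 - 1)/(42.625 + 2) = 0.9328
E2 = Em*(1+xi*eta*Vf)/(1-eta*Vf) = 24.07 GPa

24.07 GPa


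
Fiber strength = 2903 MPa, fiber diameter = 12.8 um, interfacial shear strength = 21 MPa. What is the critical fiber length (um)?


Lc = sigma_f * d / (2 * tau_i) = 2903 * 12.8 / (2 * 21) = 884.7 um

884.7 um


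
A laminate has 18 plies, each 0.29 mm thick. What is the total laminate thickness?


h = n * t_ply = 18 * 0.29 = 5.22 mm

5.22 mm


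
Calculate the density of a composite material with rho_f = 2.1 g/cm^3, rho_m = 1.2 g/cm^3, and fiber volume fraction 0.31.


rho_c = rho_f*Vf + rho_m*(1-Vf) = 2.1*0.31 + 1.2*0.69 = 1.479 g/cm^3

1.479 g/cm^3


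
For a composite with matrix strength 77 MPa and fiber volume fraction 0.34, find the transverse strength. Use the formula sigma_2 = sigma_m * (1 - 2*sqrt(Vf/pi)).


factor = 1 - 2*sqrt(0.34/pi) = 0.342
sigma_2 = 77 * 0.342 = 26.34 MPa

26.34 MPa


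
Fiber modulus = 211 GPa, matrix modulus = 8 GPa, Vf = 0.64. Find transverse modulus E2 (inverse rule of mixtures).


1/E2 = Vf/Ef + (1-Vf)/Em = 0.64/211 + 0.36/8
E2 = 20.82 GPa

20.82 GPa


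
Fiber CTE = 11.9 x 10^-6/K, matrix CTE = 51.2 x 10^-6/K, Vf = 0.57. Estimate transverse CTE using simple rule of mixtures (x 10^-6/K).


alpha_2 = alpha_f*Vf + alpha_m*(1-Vf) = 11.9*0.57 + 51.2*0.43 = 28.8 x 10^-6/K

28.8 x 10^-6/K


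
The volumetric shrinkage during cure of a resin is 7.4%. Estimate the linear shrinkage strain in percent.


Linear shrinkage ≈ vol_shrink/3 = 7.4/3 = 2.467%

2.467%
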